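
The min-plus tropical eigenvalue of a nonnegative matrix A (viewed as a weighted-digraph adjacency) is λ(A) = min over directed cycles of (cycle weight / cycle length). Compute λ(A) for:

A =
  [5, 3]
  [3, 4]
λ(A) = 3

Enumerate directed cycles and compute their means (weight / length). Sample:
  cycle 0 → 0: weight = 5, length = 1, mean = 5/1 ≈ 5.000
  cycle 1 → 1: weight = 4, length = 1, mean = 4/1 ≈ 4.000
  cycle 0 → 1 → 0: weight = 6, length = 2, mean = 6/2 ≈ 3.000
  cycle 1 → 0 → 1: weight = 6, length = 2, mean = 6/2 ≈ 3.000
Minimum mean = 3.000, attained e.g. along the cycle 0 → 1 → 0 with weight 6 and length 2. So λ(A) = 6/2 = 3.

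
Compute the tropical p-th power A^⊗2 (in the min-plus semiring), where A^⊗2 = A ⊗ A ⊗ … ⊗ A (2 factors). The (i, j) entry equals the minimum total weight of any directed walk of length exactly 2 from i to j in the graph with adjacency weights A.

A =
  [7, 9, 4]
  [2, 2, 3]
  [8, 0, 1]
A^⊗2 =
  [11, 4, 5]
  [4, 3, 4]
  [2, 1, 2]

Each entry (A^⊗2)_ij equals the minimum over all length-2 walks i = v_0 → v_1 → … → v_2 = j of Σ_t A[v_t][v_{t+1}]. For example, for (i, j) = (0, 2) we minimise over 3 possible intermediate vertex sequences; the minimum is 5, attained along the walk 0 → 2 → 2.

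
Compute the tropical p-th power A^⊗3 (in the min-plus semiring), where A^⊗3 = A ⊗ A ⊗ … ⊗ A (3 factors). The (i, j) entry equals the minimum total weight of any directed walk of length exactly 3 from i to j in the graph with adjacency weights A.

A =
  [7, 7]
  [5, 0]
A^⊗3 =
  [12, 7]
  [5, 0]

Each entry (A^⊗3)_ij equals the minimum over all length-3 walks i = v_0 → v_1 → … → v_3 = j of Σ_t A[v_t][v_{t+1}]. For example, for (i, j) = (0, 1) we minimise over 4 possible intermediate vertex sequences; the minimum is 7, attained along the walk 0 → 1 → 1 → 1.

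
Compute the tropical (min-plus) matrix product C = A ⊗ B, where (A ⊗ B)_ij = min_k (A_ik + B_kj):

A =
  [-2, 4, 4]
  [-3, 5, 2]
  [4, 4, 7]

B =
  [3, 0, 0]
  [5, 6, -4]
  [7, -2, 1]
A ⊗ B =
  [1, -2, -2]
  [0, -3, -3]
  [7, 4, 0]

Apply the min-plus product entry-by-entry:
  C[0][0] = min over k of (A[0][0] + B[0][0] = -2 + 3 = 1, A[0][1] + B[1][0] = 4 + 5 = 9, A[0][2] + B[2][0] = 4 + 7 = 11) = 1 (attained at k = 0)
  C[0][1] = min over k of (A[0][0] + B[0][1] = -2 + 0 = -2, A[0][1] + B[1][1] = 4 + 6 = 10, A[0][2] + B[2][1] = 4 + -2 = 2) = -2 (attained at k = 0)
  C[0][2] = min over k of (A[0][0] + B[0][2] = -2 + 0 = -2, A[0][1] + B[1][2] = 4 + -4 = 0, A[0][2] + B[2][2] = 4 + 1 = 5) = -2 (attained at k = 0)
  C[1][0] = min over k of (A[1][0] + B[0][0] = -3 + 3 = 0, A[1][1] + B[1][0] = 5 + 5 = 10, A[1][2] + B[2][0] = 2 + 7 = 9) = 0 (attained at k = 0)
  C[1][1] = min over k of (A[1][0] + B[0][1] = -3 + 0 = -3, A[1][1] + B[1][1] = 5 + 6 = 11, A[1][2] + B[2][1] = 2 + -2 = 0) = -3 (attained at k = 0)
  C[1][2] = min over k of (A[1][0] + B[0][2] = -3 + 0 = -3, A[1][1] + B[1][2] = 5 + -4 = 1, A[1][2] + B[2][2] = 2 + 1 = 3) = -3 (attained at k = 0)
  C[2][0] = min over k of (A[2][0] + B[0][0] = 4 + 3 = 7, A[2][1] + B[1][0] = 4 + 5 = 9, A[2][2] + B[2][0] = 7 + 7 = 14) = 7 (attained at k = 0)
  C[2][1] = min over k of (A[2][0] + B[0][1] = 4 + 0 = 4, A[2][1] + B[1][1] = 4 + 6 = 10, A[2][2] + B[2][1] = 7 + -2 = 5) = 4 (attained at k = 0)
  C[2][2] = min over k of (A[2][0] + B[0][2] = 4 + 0 = 4, A[2][1] + B[1][2] = 4 + -4 = 0, A[2][2] + B[2][2] = 7 + 1 = 8) = 0 (attained at k = 1)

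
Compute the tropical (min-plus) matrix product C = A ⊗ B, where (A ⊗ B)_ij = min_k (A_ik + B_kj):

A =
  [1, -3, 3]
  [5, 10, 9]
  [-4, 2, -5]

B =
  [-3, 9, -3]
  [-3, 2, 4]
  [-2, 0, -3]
A ⊗ B =
  [-6, -1, -2]
  [2, 9, 2]
  [-7, -5, -8]

Apply the min-plus product entry-by-entry:
  C[0][0] = min over k of (A[0][0] + B[0][0] = 1 + -3 = -2, A[0][1] + B[1][0] = -3 + -3 = -6, A[0][2] + B[2][0] = 3 + -2 = 1) = -6 (attained at k = 1)
  C[0][1] = min over k of (A[0][0] + B[0][1] = 1 + 9 = 10, A[0][1] + B[1][1] = -3 + 2 = -1, A[0][2] + B[2][1] = 3 + 0 = 3) = -1 (attained at k = 1)
  C[0][2] = min over k of (A[0][0] + B[0][2] = 1 + -3 = -2, A[0][1] + B[1][2] = -3 + 4 = 1, A[0][2] + B[2][2] = 3 + -3 = 0) = -2 (attained at k = 0)
  C[1][0] = min over k of (A[1][0] + B[0][0] = 5 + -3 = 2, A[1][1] + B[1][0] = 10 + -3 = 7, A[1][2] + B[2][0] = 9 + -2 = 7) = 2 (attained at k = 0)
  C[1][1] = min over k of (A[1][0] + B[0][1] = 5 + 9 = 14, A[1][1] + B[1][1] = 10 + 2 = 12, A[1][2] + B[2][1] = 9 + 0 = 9) = 9 (attained at k = 2)
  C[1][2] = min over k of (A[1][0] + B[0][2] = 5 + -3 = 2, A[1][1] + B[1][2] = 10 + 4 = 14, A[1][2] + B[2][2] = 9 + -3 = 6) = 2 (attained at k = 0)
  C[2][0] = min over k of (A[2][0] + B[0][0] = -4 + -3 = -7, A[2][1] + B[1][0] = 2 + -3 = -1, A[2][2] + B[2][0] = -5 + -2 = -7) = -7 (attained at k = 0)
  C[2][1] = min over k of (A[2][0] + B[0][1] = -4 + 9 = 5, A[2][1] + B[1][1] = 2 + 2 = 4, A[2][2] + B[2][1] = -5 + 0 = -5) = -5 (attained at k = 2)
  C[2][2] = min over k of (A[2][0] + B[0][2] = -4 + -3 = -7, A[2][1] + B[1][2] = 2 + 4 = 6, A[2][2] + B[2][2] = -5 + -3 = -8) = -8 (attained at k = 2)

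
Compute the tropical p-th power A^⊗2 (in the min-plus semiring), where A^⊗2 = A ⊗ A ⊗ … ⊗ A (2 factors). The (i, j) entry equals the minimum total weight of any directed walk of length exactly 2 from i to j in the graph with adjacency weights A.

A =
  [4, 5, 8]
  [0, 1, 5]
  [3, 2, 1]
A^⊗2 =
  [5, 6, 9]
  [1, 2, 6]
  [2, 3, 2]

Each entry (A^⊗2)_ij equals the minimum over all length-2 walks i = v_0 → v_1 → … → v_2 = j of Σ_t A[v_t][v_{t+1}]. For example, for (i, j) = (0, 2) we minimise over 3 possible intermediate vertex sequences; the minimum is 9, attained along the walk 0 → 2 → 2.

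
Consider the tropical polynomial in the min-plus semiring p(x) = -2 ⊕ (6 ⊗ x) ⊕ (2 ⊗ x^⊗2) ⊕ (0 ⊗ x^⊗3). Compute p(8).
p(8) = -2

A tropical monomial a ⊗ x^⊗i evaluates to a + i · x. Evaluating each term at x = 8:
  Term 0 contributes -2 + 0 · 8 = -2
  Term 1 contributes 6 + 1 · 8 = 14
  Term 2 contributes 2 + 2 · 8 = 18
  Term 3 contributes 0 + 3 · 8 = 24
p(8) = ⊕ of these = min[-2, 14, 18, 24] = -2.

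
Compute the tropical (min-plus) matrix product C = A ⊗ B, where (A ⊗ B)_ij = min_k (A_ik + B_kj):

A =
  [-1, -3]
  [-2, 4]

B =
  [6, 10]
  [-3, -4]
A ⊗ B =
  [-6, -7]
  [1, 0]

Apply the min-plus product entry-by-entry:
  C[0][0] = min over k of (A[0][0] + B[0][0] = -1 + 6 = 5, A[0][1] + B[1][0] = -3 + -3 = -6) = -6 (attained at k = 1)
  C[0][1] = min over k of (A[0][0] + B[0][1] = -1 + 10 = 9, A[0][1] + B[1][1] = -3 + -4 = -7) = -7 (attained at k = 1)
  C[1][0] = min over k of (A[1][0] + B[0][0] = -2 + 6 = 4, A[1][1] + B[1][0] = 4 + -3 = 1) = 1 (attained at k = 1)
  C[1][1] = min over k of (A[1][0] + B[0][1] = -2 + 10 = 8, A[1][1] + B[1][1] = 4 + -4 = 0) = 0 (attained at k = 1)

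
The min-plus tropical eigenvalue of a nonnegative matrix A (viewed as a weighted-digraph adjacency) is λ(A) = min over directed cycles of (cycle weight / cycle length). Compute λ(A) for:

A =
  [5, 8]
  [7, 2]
λ(A) = 2

Enumerate directed cycles and compute their means (weight / length). Sample:
  cycle 0 → 0: weight = 5, length = 1, mean = 5/1 ≈ 5.000
  cycle 1 → 1: weight = 2, length = 1, mean = 2/1 ≈ 2.000
  cycle 0 → 1 → 0: weight = 15, length = 2, mean = 15/2 ≈ 7.500
  cycle 1 → 0 → 1: weight = 15, length = 2, mean = 15/2 ≈ 7.500
Minimum mean = 2.000, attained e.g. along the cycle 1 → 1 with weight 2 and length 1. So λ(A) = 2/1 = 2.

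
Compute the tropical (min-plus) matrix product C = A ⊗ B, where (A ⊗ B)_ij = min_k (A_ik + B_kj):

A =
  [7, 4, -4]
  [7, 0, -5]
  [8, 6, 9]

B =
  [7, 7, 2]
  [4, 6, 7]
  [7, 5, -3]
A ⊗ B =
  [3, 1, -7]
  [2, 0, -8]
  [10, 12, 6]

Apply the min-plus product entry-by-entry:
  C[0][0] = min over k of (A[0][0] + B[0][0] = 7 + 7 = 14, A[0][1] + B[1][0] = 4 + 4 = 8, A[0][2] + B[2][0] = -4 + 7 = 3) = 3 (attained at k = 2)
  C[0][1] = min over k of (A[0][0] + B[0][1] = 7 + 7 = 14, A[0][1] + B[1][1] = 4 + 6 = 10, A[0][2] + B[2][1] = -4 + 5 = 1) = 1 (attained at k = 2)
  C[0][2] = min over k of (A[0][0] + B[0][2] = 7 + 2 = 9, A[0][1] + B[1][2] = 4 + 7 = 11, A[0][2] + B[2][2] = -4 + -3 = -7) = -7 (attained at k = 2)
  C[1][0] = min over k of (A[1][0] + B[0][0] = 7 + 7 = 14, A[1][1] + B[1][0] = 0 + 4 = 4, A[1][2] + B[2][0] = -5 + 7 = 2) = 2 (attained at k = 2)
  C[1][1] = min over k of (A[1][0] + B[0][1] = 7 + 7 = 14, A[1][1] + B[1][1] = 0 + 6 = 6, A[1][2] + B[2][1] = -5 + 5 = 0) = 0 (attained at k = 2)
  C[1][2] = min over k of (A[1][0] + B[0][2] = 7 + 2 = 9, A[1][1] + B[1][2] = 0 + 7 = 7, A[1][2] + B[2][2] = -5 + -3 = -8) = -8 (attained at k = 2)
  C[2][0] = min over k of (A[2][0] + B[0][0] = 8 + 7 = 15, A[2][1] + B[1][0] = 6 + 4 = 10, A[2][2] + B[2][0] = 9 + 7 = 16) = 10 (attained at k = 1)
  C[2][1] = min over k of (A[2][0] + B[0][1] = 8 + 7 = 15, A[2][1] + B[1][1] = 6 + 6 = 12, A[2][2] + B[2][1] = 9 + 5 = 14) = 12 (attained at k = 1)
  C[2][2] = min over k of (A[2][0] + B[0][2] = 8 + 2 = 10, A[2][1] + B[1][2] = 6 + 7 = 13, A[2][2] + B[2][2] = 9 + -3 = 6) = 6 (attained at k = 2)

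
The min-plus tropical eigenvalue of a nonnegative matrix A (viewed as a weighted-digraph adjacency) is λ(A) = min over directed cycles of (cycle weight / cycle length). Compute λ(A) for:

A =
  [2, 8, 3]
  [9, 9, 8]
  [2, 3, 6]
λ(A) = 2

Enumerate directed cycles and compute their means (weight / length). Sample:
  cycle 0 → 0: weight = 2, length = 1, mean = 2/1 ≈ 2.000
  cycle 1 → 1: weight = 9, length = 1, mean = 9/1 ≈ 9.000
  cycle 2 → 2: weight = 6, length = 1, mean = 6/1 ≈ 6.000
  cycle 0 → 1 → 0: weight = 17, length = 2, mean = 17/2 ≈ 8.500
  cycle 0 → 2 → 0: weight = 5, length = 2, mean = 5/2 ≈ 2.500
  cycle 1 → 0 → 1: weight = 17, length = 2, mean = 17/2 ≈ 8.500
Minimum mean = 2.000, attained e.g. along the cycle 0 → 0 with weight 2 and length 1. So λ(A) = 2/1 = 2.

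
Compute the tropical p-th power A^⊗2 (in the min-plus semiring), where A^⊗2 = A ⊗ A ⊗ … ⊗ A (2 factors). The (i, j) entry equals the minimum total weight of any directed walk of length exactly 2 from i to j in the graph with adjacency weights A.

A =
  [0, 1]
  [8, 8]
A^⊗2 =
  [0, 1]
  [8, 9]

Each entry (A^⊗2)_ij equals the minimum over all length-2 walks i = v_0 → v_1 → … → v_2 = j of Σ_t A[v_t][v_{t+1}]. For example, for (i, j) = (0, 1) we minimise over 2 possible intermediate vertex sequences; the minimum is 1, attained along the walk 0 → 0 → 1.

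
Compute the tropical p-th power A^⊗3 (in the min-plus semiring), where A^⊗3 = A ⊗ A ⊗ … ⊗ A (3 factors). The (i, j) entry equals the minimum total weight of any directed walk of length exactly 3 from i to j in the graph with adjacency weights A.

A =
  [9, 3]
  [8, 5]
A^⊗3 =
  [16, 13]
  [18, 15]

Each entry (A^⊗3)_ij equals the minimum over all length-3 walks i = v_0 → v_1 → … → v_3 = j of Σ_t A[v_t][v_{t+1}]. For example, for (i, j) = (0, 1) we minimise over 4 possible intermediate vertex sequences; the minimum is 13, attained along the walk 0 → 1 → 1 → 1.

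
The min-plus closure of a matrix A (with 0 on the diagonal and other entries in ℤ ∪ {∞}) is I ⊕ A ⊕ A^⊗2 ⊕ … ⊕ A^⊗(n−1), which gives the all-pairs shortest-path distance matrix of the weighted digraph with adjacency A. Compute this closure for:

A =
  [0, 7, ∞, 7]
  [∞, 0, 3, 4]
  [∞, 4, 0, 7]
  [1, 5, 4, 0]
Closure =
  [0, 7, 10, 7]
  [5, 0, 3, 4]
  [8, 4, 0, 7]
  [1, 5, 4, 0]

This is the Floyd-Warshall all-pairs shortest-path computation. For each intermediate vertex k = 0, 1, …, 3, update dist[i][j] ← min(dist[i][j], dist[i][k] + dist[k][j]). The final matrix gives, for each (i, j), the minimum total weight of any directed path from i to j (possibly empty when i = j).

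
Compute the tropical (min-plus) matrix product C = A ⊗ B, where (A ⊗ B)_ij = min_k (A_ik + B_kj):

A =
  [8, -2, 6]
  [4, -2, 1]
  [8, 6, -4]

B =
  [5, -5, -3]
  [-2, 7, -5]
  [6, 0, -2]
A ⊗ B =
  [-4, 3, -7]
  [-4, -1, -7]
  [2, -4, -6]

Apply the min-plus product entry-by-entry:
  C[0][0] = min over k of (A[0][0] + B[0][0] = 8 + 5 = 13, A[0][1] + B[1][0] = -2 + -2 = -4, A[0][2] + B[2][0] = 6 + 6 = 12) = -4 (attained at k = 1)
  C[0][1] = min over k of (A[0][0] + B[0][1] = 8 + -5 = 3, A[0][1] + B[1][1] = -2 + 7 = 5, A[0][2] + B[2][1] = 6 + 0 = 6) = 3 (attained at k = 0)
  C[0][2] = min over k of (A[0][0] + B[0][2] = 8 + -3 = 5, A[0][1] + B[1][2] = -2 + -5 = -7, A[0][2] + B[2][2] = 6 + -2 = 4) = -7 (attained at k = 1)
  C[1][0] = min over k of (A[1][0] + B[0][0] = 4 + 5 = 9, A[1][1] + B[1][0] = -2 + -2 = -4, A[1][2] + B[2][0] = 1 + 6 = 7) = -4 (attained at k = 1)
  C[1][1] = min over k of (A[1][0] + B[0][1] = 4 + -5 = -1, A[1][1] + B[1][1] = -2 + 7 = 5, A[1][2] + B[2][1] = 1 + 0 = 1) = -1 (attained at k = 0)
  C[1][2] = min over k of (A[1][0] + B[0][2] = 4 + -3 = 1, A[1][1] + B[1][2] = -2 + -5 = -7, A[1][2] + B[2][2] = 1 + -2 = -1) = -7 (attained at k = 1)
  C[2][0] = min over k of (A[2][0] + B[0][0] = 8 + 5 = 13, A[2][1] + B[1][0] = 6 + -2 = 4, A[2][2] + B[2][0] = -4 + 6 = 2) = 2 (attained at k = 2)
  C[2][1] = min over k of (A[2][0] + B[0][1] = 8 + -5 = 3, A[2][1] + B[1][1] = 6 + 7 = 13, A[2][2] + B[2][1] = -4 + 0 = -4) = -4 (attained at k = 2)
  C[2][2] = min over k of (A[2][0] + B[0][2] = 8 + -3 = 5, A[2][1] + B[1][2] = 6 + -5 = 1, A[2][2] + B[2][2] = -4 + -2 = -6) = -6 (attained at k = 2)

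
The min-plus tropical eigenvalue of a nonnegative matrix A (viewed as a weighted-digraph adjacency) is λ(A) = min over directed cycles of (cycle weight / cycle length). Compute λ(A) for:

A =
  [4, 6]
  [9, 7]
λ(A) = 4

Enumerate directed cycles and compute their means (weight / length). Sample:
  cycle 0 → 0: weight = 4, length = 1, mean = 4/1 ≈ 4.000
  cycle 1 → 1: weight = 7, length = 1, mean = 7/1 ≈ 7.000
  cycle 0 → 1 → 0: weight = 15, length = 2, mean = 15/2 ≈ 7.500
  cycle 1 → 0 → 1: weight = 15, length = 2, mean = 15/2 ≈ 7.500
Minimum mean = 4.000, attained e.g. along the cycle 0 → 0 with weight 4 and length 1. So λ(A) = 4/1 = 4.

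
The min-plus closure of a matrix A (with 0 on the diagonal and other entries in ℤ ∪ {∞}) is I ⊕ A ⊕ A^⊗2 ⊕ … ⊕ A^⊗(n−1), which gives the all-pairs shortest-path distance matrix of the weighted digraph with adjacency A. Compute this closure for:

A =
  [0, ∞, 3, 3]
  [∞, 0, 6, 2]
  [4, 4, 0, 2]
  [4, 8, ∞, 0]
Closure =
  [0, 7, 3, 3]
  [6, 0, 6, 2]
  [4, 4, 0, 2]
  [4, 8, 7, 0]

This is the Floyd-Warshall all-pairs shortest-path computation. For each intermediate vertex k = 0, 1, …, 3, update dist[i][j] ← min(dist[i][j], dist[i][k] + dist[k][j]). The final matrix gives, for each (i, j), the minimum total weight of any directed path from i to j (possibly empty when i = j).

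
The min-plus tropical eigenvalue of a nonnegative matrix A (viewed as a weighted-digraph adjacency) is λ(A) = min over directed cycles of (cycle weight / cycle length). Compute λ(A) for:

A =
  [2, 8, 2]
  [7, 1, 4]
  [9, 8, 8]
λ(A) = 1

Enumerate directed cycles and compute their means (weight / length). Sample:
  cycle 0 → 0: weight = 2, length = 1, mean = 2/1 ≈ 2.000
  cycle 1 → 1: weight = 1, length = 1, mean = 1/1 ≈ 1.000
  cycle 2 → 2: weight = 8, length = 1, mean = 8/1 ≈ 8.000
  cycle 0 → 1 → 0: weight = 15, length = 2, mean = 15/2 ≈ 7.500
  cycle 0 → 2 → 0: weight = 11, length = 2, mean = 11/2 ≈ 5.500
  cycle 1 → 0 → 1: weight = 15, length = 2, mean = 15/2 ≈ 7.500
Minimum mean = 1.000, attained e.g. along the cycle 1 → 1 with weight 1 and length 1. So λ(A) = 1/1 = 1.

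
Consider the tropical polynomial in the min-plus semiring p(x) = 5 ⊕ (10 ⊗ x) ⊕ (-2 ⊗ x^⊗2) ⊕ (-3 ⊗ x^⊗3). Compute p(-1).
p(-1) = -6

A tropical monomial a ⊗ x^⊗i evaluates to a + i · x. Evaluating each term at x = -1:
  Term 0 contributes 5 + 0 · -1 = 5
  Term 1 contributes 10 + 1 · -1 = 9
  Term 2 contributes -2 + 2 · -1 = -4
  Term 3 contributes -3 + 3 · -1 = -6
p(-1) = ⊕ of these = min[5, 9, -4, -6] = -6.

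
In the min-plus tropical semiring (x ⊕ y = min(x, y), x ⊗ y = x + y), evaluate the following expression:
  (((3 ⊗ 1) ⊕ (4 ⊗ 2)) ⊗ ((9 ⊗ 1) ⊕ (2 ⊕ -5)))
(((3 ⊗ 1) ⊕ (4 ⊗ 2)) ⊗ ((9 ⊗ 1) ⊕ (2 ⊕ -5))) = -1

Expand innermost to outermost. Recall ⊕ takes the minimum of its arguments and ⊗ takes their sum. Working out the expression (((3 ⊗ 1) ⊕ (4 ⊗ 2)) ⊗ ((9 ⊗ 1) ⊕ (2 ⊕ -5))) gives -1.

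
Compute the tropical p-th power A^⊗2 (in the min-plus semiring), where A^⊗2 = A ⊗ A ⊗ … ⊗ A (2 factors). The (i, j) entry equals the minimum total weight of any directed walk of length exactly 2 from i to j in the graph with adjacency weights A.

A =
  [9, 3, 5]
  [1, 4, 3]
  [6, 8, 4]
A^⊗2 =
  [4, 7, 6]
  [5, 4, 6]
  [9, 9, 8]

Each entry (A^⊗2)_ij equals the minimum over all length-2 walks i = v_0 → v_1 → … → v_2 = j of Σ_t A[v_t][v_{t+1}]. For example, for (i, j) = (0, 2) we minimise over 3 possible intermediate vertex sequences; the minimum is 6, attained along the walk 0 → 1 → 2.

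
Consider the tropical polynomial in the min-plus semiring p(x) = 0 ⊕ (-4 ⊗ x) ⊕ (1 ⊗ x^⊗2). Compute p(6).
p(6) = 0

A tropical monomial a ⊗ x^⊗i evaluates to a + i · x. Evaluating each term at x = 6:
  Term 0 contributes 0 + 0 · 6 = 0
  Term 1 contributes -4 + 1 · 6 = 2
  Term 2 contributes 1 + 2 · 6 = 13
p(6) = ⊕ of these = min[0, 2, 13] = 0.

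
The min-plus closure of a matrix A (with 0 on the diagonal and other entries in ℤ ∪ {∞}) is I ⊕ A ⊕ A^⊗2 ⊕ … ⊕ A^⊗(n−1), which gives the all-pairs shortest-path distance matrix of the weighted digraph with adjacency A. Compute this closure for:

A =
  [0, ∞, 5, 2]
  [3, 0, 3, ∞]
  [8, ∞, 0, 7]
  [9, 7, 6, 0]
Closure =
  [0, 9, 5, 2]
  [3, 0, 3, 5]
  [8, 14, 0, 7]
  [9, 7, 6, 0]

This is the Floyd-Warshall all-pairs shortest-path computation. For each intermediate vertex k = 0, 1, …, 3, update dist[i][j] ← min(dist[i][j], dist[i][k] + dist[k][j]). The final matrix gives, for each (i, j), the minimum total weight of any directed path from i to j (possibly empty when i = j).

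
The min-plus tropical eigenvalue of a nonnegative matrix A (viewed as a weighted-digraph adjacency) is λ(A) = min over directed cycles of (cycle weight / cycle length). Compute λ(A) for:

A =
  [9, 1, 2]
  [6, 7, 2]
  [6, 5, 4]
λ(A) = 3

Enumerate directed cycles and compute their means (weight / length). Sample:
  cycle 0 → 0: weight = 9, length = 1, mean = 9/1 ≈ 9.000
  cycle 1 → 1: weight = 7, length = 1, mean = 7/1 ≈ 7.000
  cycle 2 → 2: weight = 4, length = 1, mean = 4/1 ≈ 4.000
  cycle 0 → 1 → 0: weight = 7, length = 2, mean = 7/2 ≈ 3.500
  cycle 0 → 2 → 0: weight = 8, length = 2, mean = 8/2 ≈ 4.000
  cycle 1 → 0 → 1: weight = 7, length = 2, mean = 7/2 ≈ 3.500
Minimum mean = 3.000, attained e.g. along the cycle 0 → 1 → 2 → 0 with weight 9 and length 3. So λ(A) = 9/3 = 3.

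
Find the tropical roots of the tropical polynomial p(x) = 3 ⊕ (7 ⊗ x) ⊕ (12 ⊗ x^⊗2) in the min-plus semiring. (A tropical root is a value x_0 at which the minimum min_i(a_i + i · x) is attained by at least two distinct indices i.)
Roots: {-5, -4}

Each tropical root is a break point of the lower envelope of the lines y = a_i + i · x (there are 3 lines, with slopes 0, 1, ..., 2). Only the lines that attain the minimum somewhere contribute to roots; other lines are dominated. Here the surviving (envelope) indices are i = 2, i = 1, i = 0.
Intersections between consecutive envelope lines give the roots: for adjacent envelope indices i < j the intersection is x = (a_i − a_j) / (j − i). Reading off the sorted break points: {-5, -4}.
Verification: at each break x_0, at least two indices attain the minimum of min_i(a_i + i · x_0).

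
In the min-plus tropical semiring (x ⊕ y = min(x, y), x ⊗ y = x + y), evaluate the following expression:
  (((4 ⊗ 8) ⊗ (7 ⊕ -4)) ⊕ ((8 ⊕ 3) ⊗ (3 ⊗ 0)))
(((4 ⊗ 8) ⊗ (7 ⊕ -4)) ⊕ ((8 ⊕ 3) ⊗ (3 ⊗ 0))) = 6

Expand innermost to outermost. Recall ⊕ takes the minimum of its arguments and ⊗ takes their sum. Working out the expression (((4 ⊗ 8) ⊗ (7 ⊕ -4)) ⊕ ((8 ⊕ 3) ⊗ (3 ⊗ 0))) gives 6.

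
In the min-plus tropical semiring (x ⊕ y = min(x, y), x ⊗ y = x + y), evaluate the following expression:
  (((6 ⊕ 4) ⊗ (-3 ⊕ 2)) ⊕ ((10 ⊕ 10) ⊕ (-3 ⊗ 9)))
(((6 ⊕ 4) ⊗ (-3 ⊕ 2)) ⊕ ((10 ⊕ 10) ⊕ (-3 ⊗ 9))) = 1

Expand innermost to outermost. Recall ⊕ takes the minimum of its arguments and ⊗ takes their sum. Working out the expression (((6 ⊕ 4) ⊗ (-3 ⊕ 2)) ⊕ ((10 ⊕ 10) ⊕ (-3 ⊗ 9))) gives 1.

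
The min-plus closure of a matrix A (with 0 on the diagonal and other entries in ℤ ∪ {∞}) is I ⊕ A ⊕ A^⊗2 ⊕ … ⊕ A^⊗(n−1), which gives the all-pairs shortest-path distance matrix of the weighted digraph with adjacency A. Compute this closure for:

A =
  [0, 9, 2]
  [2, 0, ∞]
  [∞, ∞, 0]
Closure =
  [0, 9, 2]
  [2, 0, 4]
  [∞, ∞, 0]

This is the Floyd-Warshall all-pairs shortest-path computation. For each intermediate vertex k = 0, 1, …, 2, update dist[i][j] ← min(dist[i][j], dist[i][k] + dist[k][j]). The final matrix gives, for each (i, j), the minimum total weight of any directed path from i to j (possibly empty when i = j).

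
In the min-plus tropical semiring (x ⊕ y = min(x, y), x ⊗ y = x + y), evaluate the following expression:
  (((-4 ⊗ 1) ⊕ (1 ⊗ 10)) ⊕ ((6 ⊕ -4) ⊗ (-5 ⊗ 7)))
(((-4 ⊗ 1) ⊕ (1 ⊗ 10)) ⊕ ((6 ⊕ -4) ⊗ (-5 ⊗ 7))) = -3

Expand innermost to outermost. Recall ⊕ takes the minimum of its arguments and ⊗ takes their sum. Working out the expression (((-4 ⊗ 1) ⊕ (1 ⊗ 10)) ⊕ ((6 ⊕ -4) ⊗ (-5 ⊗ 7))) gives -3.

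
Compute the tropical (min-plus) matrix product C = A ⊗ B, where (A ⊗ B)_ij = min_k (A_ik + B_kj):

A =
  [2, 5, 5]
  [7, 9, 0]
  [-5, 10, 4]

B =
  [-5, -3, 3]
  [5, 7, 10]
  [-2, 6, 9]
A ⊗ B =
  [-3, -1, 5]
  [-2, 4, 9]
  [-10, -8, -2]

Apply the min-plus product entry-by-entry:
  C[0][0] = min over k of (A[0][0] + B[0][0] = 2 + -5 = -3, A[0][1] + B[1][0] = 5 + 5 = 10, A[0][2] + B[2][0] = 5 + -2 = 3) = -3 (attained at k = 0)
  C[0][1] = min over k of (A[0][0] + B[0][1] = 2 + -3 = -1, A[0][1] + B[1][1] = 5 + 7 = 12, A[0][2] + B[2][1] = 5 + 6 = 11) = -1 (attained at k = 0)
  C[0][2] = min over k of (A[0][0] + B[0][2] = 2 + 3 = 5, A[0][1] + B[1][2] = 5 + 10 = 15, A[0][2] + B[2][2] = 5 + 9 = 14) = 5 (attained at k = 0)
  C[1][0] = min over k of (A[1][0] + B[0][0] = 7 + -5 = 2, A[1][1] + B[1][0] = 9 + 5 = 14, A[1][2] + B[2][0] = 0 + -2 = -2) = -2 (attained at k = 2)
  C[1][1] = min over k of (A[1][0] + B[0][1] = 7 + -3 = 4, A[1][1] + B[1][1] = 9 + 7 = 16, A[1][2] + B[2][1] = 0 + 6 = 6) = 4 (attained at k = 0)
  C[1][2] = min over k of (A[1][0] + B[0][2] = 7 + 3 = 10, A[1][1] + B[1][2] = 9 + 10 = 19, A[1][2] + B[2][2] = 0 + 9 = 9) = 9 (attained at k = 2)
  C[2][0] = min over k of (A[2][0] + B[0][0] = -5 + -5 = -10, A[2][1] + B[1][0] = 10 + 5 = 15, A[2][2] + B[2][0] = 4 + -2 = 2) = -10 (attained at k = 0)
  C[2][1] = min over k of (A[2][0] + B[0][1] = -5 + -3 = -8, A[2][1] + B[1][1] = 10 + 7 = 17, A[2][2] + B[2][1] = 4 + 6 = 10) = -8 (attained at k = 0)
  C[2][2] = min over k of (A[2][0] + B[0][2] = -5 + 3 = -2, A[2][1] + B[1][2] = 10 + 10 = 20, A[2][2] + B[2][2] = 4 + 9 = 13) = -2 (attained at k = 0)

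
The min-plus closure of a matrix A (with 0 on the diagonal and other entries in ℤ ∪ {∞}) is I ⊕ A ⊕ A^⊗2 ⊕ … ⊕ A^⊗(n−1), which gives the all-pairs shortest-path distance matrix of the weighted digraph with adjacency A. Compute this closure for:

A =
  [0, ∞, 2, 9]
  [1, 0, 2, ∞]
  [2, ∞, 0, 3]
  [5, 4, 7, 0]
Closure =
  [0, 9, 2, 5]
  [1, 0, 2, 5]
  [2, 7, 0, 3]
  [5, 4, 6, 0]

This is the Floyd-Warshall all-pairs shortest-path computation. For each intermediate vertex k = 0, 1, …, 3, update dist[i][j] ← min(dist[i][j], dist[i][k] + dist[k][j]). The final matrix gives, for each (i, j), the minimum total weight of any directed path from i to j (possibly empty when i = j).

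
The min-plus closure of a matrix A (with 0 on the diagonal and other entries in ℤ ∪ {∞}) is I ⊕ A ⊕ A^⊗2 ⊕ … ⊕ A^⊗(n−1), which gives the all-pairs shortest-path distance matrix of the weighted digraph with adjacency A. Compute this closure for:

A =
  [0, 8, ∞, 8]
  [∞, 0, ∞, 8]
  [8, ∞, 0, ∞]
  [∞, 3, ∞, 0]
Closure =
  [0, 8, ∞, 8]
  [∞, 0, ∞, 8]
  [8, 16, 0, 16]
  [∞, 3, ∞, 0]

This is the Floyd-Warshall all-pairs shortest-path computation. For each intermediate vertex k = 0, 1, …, 3, update dist[i][j] ← min(dist[i][j], dist[i][k] + dist[k][j]). The final matrix gives, for each (i, j), the minimum total weight of any directed path from i to j (possibly empty when i = j).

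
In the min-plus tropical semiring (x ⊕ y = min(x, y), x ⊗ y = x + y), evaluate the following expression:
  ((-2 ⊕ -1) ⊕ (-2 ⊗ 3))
((-2 ⊕ -1) ⊕ (-2 ⊗ 3)) = -2

Expand innermost to outermost. Recall ⊕ takes the minimum of its arguments and ⊗ takes their sum. Working out the expression ((-2 ⊕ -1) ⊕ (-2 ⊗ 3)) gives -2.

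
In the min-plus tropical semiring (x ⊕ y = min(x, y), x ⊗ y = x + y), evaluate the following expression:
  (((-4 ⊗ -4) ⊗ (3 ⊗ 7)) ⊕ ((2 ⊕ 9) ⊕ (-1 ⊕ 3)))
(((-4 ⊗ -4) ⊗ (3 ⊗ 7)) ⊕ ((2 ⊕ 9) ⊕ (-1 ⊕ 3))) = -1

Expand innermost to outermost. Recall ⊕ takes the minimum of its arguments and ⊗ takes their sum. Working out the expression (((-4 ⊗ -4) ⊗ (3 ⊗ 7)) ⊕ ((2 ⊕ 9) ⊕ (-1 ⊕ 3))) gives -1.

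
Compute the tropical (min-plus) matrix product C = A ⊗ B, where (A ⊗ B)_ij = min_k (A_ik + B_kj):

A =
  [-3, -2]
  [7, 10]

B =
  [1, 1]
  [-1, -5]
A ⊗ B =
  [-3, -7]
  [8, 5]

Apply the min-plus product entry-by-entry:
  C[0][0] = min over k of (A[0][0] + B[0][0] = -3 + 1 = -2, A[0][1] + B[1][0] = -2 + -1 = -3) = -3 (attained at k = 1)
  C[0][1] = min over k of (A[0][0] + B[0][1] = -3 + 1 = -2, A[0][1] + B[1][1] = -2 + -5 = -7) = -7 (attained at k = 1)
  C[1][0] = min over k of (A[1][0] + B[0][0] = 7 + 1 = 8, A[1][1] + B[1][0] = 10 + -1 = 9) = 8 (attained at k = 0)
  C[1][1] = min over k of (A[1][0] + B[0][1] = 7 + 1 = 8, A[1][1] + B[1][1] = 10 + -5 = 5) = 5 (attained at k = 1)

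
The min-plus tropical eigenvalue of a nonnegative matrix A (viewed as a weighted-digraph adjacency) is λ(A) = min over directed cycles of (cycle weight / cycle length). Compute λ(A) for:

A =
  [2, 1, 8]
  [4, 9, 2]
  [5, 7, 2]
λ(A) = 2

Enumerate directed cycles and compute their means (weight / length). Sample:
  cycle 0 → 0: weight = 2, length = 1, mean = 2/1 ≈ 2.000
  cycle 1 → 1: weight = 9, length = 1, mean = 9/1 ≈ 9.000
  cycle 2 → 2: weight = 2, length = 1, mean = 2/1 ≈ 2.000
  cycle 0 → 1 → 0: weight = 5, length = 2, mean = 5/2 ≈ 2.500
  cycle 0 → 2 → 0: weight = 13, length = 2, mean = 13/2 ≈ 6.500
  cycle 1 → 0 → 1: weight = 5, length = 2, mean = 5/2 ≈ 2.500
Minimum mean = 2.000, attained e.g. along the cycle 0 → 0 with weight 2 and length 1. So λ(A) = 2/1 = 2.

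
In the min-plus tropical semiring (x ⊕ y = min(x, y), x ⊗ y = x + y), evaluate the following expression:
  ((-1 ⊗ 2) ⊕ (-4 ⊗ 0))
((-1 ⊗ 2) ⊕ (-4 ⊗ 0)) = -4

Expand innermost to outermost. Recall ⊕ takes the minimum of its arguments and ⊗ takes their sum. Working out the expression ((-1 ⊗ 2) ⊕ (-4 ⊗ 0)) gives -4.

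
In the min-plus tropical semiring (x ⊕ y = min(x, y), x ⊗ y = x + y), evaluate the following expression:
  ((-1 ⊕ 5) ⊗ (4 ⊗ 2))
((-1 ⊕ 5) ⊗ (4 ⊗ 2)) = 5

Expand innermost to outermost. Recall ⊕ takes the minimum of its arguments and ⊗ takes their sum. Working out the expression ((-1 ⊕ 5) ⊗ (4 ⊗ 2)) gives 5.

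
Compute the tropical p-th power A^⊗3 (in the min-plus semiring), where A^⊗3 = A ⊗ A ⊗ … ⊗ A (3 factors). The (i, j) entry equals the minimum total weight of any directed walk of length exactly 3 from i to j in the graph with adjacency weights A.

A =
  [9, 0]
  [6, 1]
A^⊗3 =
  [7, 2]
  [8, 3]

Each entry (A^⊗3)_ij equals the minimum over all length-3 walks i = v_0 → v_1 → … → v_3 = j of Σ_t A[v_t][v_{t+1}]. For example, for (i, j) = (0, 1) we minimise over 4 possible intermediate vertex sequences; the minimum is 2, attained along the walk 0 → 1 → 1 → 1.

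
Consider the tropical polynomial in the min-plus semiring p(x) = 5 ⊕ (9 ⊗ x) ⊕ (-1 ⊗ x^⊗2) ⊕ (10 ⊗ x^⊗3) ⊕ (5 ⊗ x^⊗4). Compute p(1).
p(1) = 1

A tropical monomial a ⊗ x^⊗i evaluates to a + i · x. Evaluating each term at x = 1:
  Term 0 contributes 5 + 0 · 1 = 5
  Term 1 contributes 9 + 1 · 1 = 10
  Term 2 contributes -1 + 2 · 1 = 1
  Term 3 contributes 10 + 3 · 1 = 13
  Term 4 contributes 5 + 4 · 1 = 9
p(1) = ⊕ of these = min[5, 10, 1, 13, 9] = 1.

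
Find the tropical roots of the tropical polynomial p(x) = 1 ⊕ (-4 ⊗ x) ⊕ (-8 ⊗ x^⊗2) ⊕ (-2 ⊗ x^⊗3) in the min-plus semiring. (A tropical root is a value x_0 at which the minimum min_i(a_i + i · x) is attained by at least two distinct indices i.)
Roots: {-6, 4, 5}

Each tropical root is a break point of the lower envelope of the lines y = a_i + i · x (there are 4 lines, with slopes 0, 1, ..., 3). Only the lines that attain the minimum somewhere contribute to roots; other lines are dominated. Here the surviving (envelope) indices are i = 3, i = 2, i = 1, i = 0.
Intersections between consecutive envelope lines give the roots: for adjacent envelope indices i < j the intersection is x = (a_i − a_j) / (j − i). Reading off the sorted break points: {-6, 4, 5}.
Verification: at each break x_0, at least two indices attain the minimum of min_i(a_i + i · x_0).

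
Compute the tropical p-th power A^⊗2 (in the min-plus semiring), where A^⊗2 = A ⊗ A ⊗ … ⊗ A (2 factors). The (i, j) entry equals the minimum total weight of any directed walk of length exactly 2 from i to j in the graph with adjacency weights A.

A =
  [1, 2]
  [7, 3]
A^⊗2 =
  [2, 3]
  [8, 6]

Each entry (A^⊗2)_ij equals the minimum over all length-2 walks i = v_0 → v_1 → … → v_2 = j of Σ_t A[v_t][v_{t+1}]. For example, for (i, j) = (0, 1) we minimise over 2 possible intermediate vertex sequences; the minimum is 3, attained along the walk 0 → 0 → 1.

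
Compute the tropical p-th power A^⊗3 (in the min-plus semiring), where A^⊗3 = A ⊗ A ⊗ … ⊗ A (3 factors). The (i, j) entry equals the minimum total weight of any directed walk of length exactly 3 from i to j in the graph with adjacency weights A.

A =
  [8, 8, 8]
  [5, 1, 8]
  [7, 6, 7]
A^⊗3 =
  [14, 10, 17]
  [7, 3, 10]
  [12, 8, 15]

Each entry (A^⊗3)_ij equals the minimum over all length-3 walks i = v_0 → v_1 → … → v_3 = j of Σ_t A[v_t][v_{t+1}]. For example, for (i, j) = (0, 2) we minimise over 9 possible intermediate vertex sequences; the minimum is 17, attained along the walk 0 → 1 → 1 → 2.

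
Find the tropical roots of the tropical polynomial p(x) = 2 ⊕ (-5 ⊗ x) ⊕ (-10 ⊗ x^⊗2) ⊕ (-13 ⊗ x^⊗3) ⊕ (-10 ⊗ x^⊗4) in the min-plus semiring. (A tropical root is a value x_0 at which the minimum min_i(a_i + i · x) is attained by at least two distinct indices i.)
Roots: {-3, 3, 5, 7}

Each tropical root is a break point of the lower envelope of the lines y = a_i + i · x (there are 5 lines, with slopes 0, 1, ..., 4). Only the lines that attain the minimum somewhere contribute to roots; other lines are dominated. Here the surviving (envelope) indices are i = 4, i = 3, i = 2, i = 1, i = 0.
Intersections between consecutive envelope lines give the roots: for adjacent envelope indices i < j the intersection is x = (a_i − a_j) / (j − i). Reading off the sorted break points: {-3, 3, 5, 7}.
Verification: at each break x_0, at least two indices attain the minimum of min_i(a_i + i · x_0).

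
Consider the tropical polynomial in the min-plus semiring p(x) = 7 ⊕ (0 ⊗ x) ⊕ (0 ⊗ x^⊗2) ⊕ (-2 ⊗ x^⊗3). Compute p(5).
p(5) = 5

A tropical monomial a ⊗ x^⊗i evaluates to a + i · x. Evaluating each term at x = 5:
  Term 0 contributes 7 + 0 · 5 = 7
  Term 1 contributes 0 + 1 · 5 = 5
  Term 2 contributes 0 + 2 · 5 = 10
  Term 3 contributes -2 + 3 · 5 = 13
p(5) = ⊕ of these = min[7, 5, 10, 13] = 5.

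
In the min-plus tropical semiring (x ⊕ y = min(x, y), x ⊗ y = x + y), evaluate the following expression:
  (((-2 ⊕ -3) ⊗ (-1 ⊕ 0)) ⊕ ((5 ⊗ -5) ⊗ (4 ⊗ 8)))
(((-2 ⊕ -3) ⊗ (-1 ⊕ 0)) ⊕ ((5 ⊗ -5) ⊗ (4 ⊗ 8))) = -4

Expand innermost to outermost. Recall ⊕ takes the minimum of its arguments and ⊗ takes their sum. Working out the expression (((-2 ⊕ -3) ⊗ (-1 ⊕ 0)) ⊕ ((5 ⊗ -5) ⊗ (4 ⊗ 8))) gives -4.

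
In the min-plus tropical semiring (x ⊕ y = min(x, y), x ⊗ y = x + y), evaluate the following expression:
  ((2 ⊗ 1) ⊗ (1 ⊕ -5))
((2 ⊗ 1) ⊗ (1 ⊕ -5)) = -2

Expand innermost to outermost. Recall ⊕ takes the minimum of its arguments and ⊗ takes their sum. Working out the expression ((2 ⊗ 1) ⊗ (1 ⊕ -5)) gives -2.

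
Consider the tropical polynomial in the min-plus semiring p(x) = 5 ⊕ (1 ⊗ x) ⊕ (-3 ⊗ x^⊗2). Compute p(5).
p(5) = 5

A tropical monomial a ⊗ x^⊗i evaluates to a + i · x. Evaluating each term at x = 5:
  Term 0 contributes 5 + 0 · 5 = 5
  Term 1 contributes 1 + 1 · 5 = 6
  Term 2 contributes -3 + 2 · 5 = 7
p(5) = ⊕ of these = min[5, 6, 7] = 5.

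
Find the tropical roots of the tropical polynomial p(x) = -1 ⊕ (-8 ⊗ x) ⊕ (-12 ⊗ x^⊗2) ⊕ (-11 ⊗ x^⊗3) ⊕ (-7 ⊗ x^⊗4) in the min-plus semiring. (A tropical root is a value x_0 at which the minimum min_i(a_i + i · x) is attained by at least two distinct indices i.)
Roots: {-4, -1, 4, 7}

Each tropical root is a break point of the lower envelope of the lines y = a_i + i · x (there are 5 lines, with slopes 0, 1, ..., 4). Only the lines that attain the minimum somewhere contribute to roots; other lines are dominated. Here the surviving (envelope) indices are i = 4, i = 3, i = 2, i = 1, i = 0.
Intersections between consecutive envelope lines give the roots: for adjacent envelope indices i < j the intersection is x = (a_i − a_j) / (j − i). Reading off the sorted break points: {-4, -1, 4, 7}.
Verification: at each break x_0, at least two indices attain the minimum of min_i(a_i + i · x_0).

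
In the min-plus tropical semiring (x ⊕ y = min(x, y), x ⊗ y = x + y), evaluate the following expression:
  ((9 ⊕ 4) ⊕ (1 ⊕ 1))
((9 ⊕ 4) ⊕ (1 ⊕ 1)) = 1

Expand innermost to outermost. Recall ⊕ takes the minimum of its arguments and ⊗ takes their sum. Working out the expression ((9 ⊕ 4) ⊕ (1 ⊕ 1)) gives 1.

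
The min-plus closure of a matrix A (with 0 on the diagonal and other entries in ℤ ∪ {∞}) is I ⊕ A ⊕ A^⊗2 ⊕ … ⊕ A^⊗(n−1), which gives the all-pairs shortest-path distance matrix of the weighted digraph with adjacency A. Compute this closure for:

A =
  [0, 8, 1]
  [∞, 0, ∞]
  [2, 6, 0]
Closure =
  [0, 7, 1]
  [∞, 0, ∞]
  [2, 6, 0]

This is the Floyd-Warshall all-pairs shortest-path computation. For each intermediate vertex k = 0, 1, …, 2, update dist[i][j] ← min(dist[i][j], dist[i][k] + dist[k][j]). The final matrix gives, for each (i, j), the minimum total weight of any directed path from i to j (possibly empty when i = j).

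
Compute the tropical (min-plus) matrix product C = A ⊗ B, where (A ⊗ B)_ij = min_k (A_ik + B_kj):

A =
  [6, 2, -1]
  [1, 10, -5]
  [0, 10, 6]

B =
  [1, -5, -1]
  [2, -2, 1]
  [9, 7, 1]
A ⊗ B =
  [4, 0, 0]
  [2, -4, -4]
  [1, -5, -1]

Apply the min-plus product entry-by-entry:
  C[0][0] = min over k of (A[0][0] + B[0][0] = 6 + 1 = 7, A[0][1] + B[1][0] = 2 + 2 = 4, A[0][2] + B[2][0] = -1 + 9 = 8) = 4 (attained at k = 1)
  C[0][1] = min over k of (A[0][0] + B[0][1] = 6 + -5 = 1, A[0][1] + B[1][1] = 2 + -2 = 0, A[0][2] + B[2][1] = -1 + 7 = 6) = 0 (attained at k = 1)
  C[0][2] = min over k of (A[0][0] + B[0][2] = 6 + -1 = 5, A[0][1] + B[1][2] = 2 + 1 = 3, A[0][2] + B[2][2] = -1 + 1 = 0) = 0 (attained at k = 2)
  C[1][0] = min over k of (A[1][0] + B[0][0] = 1 + 1 = 2, A[1][1] + B[1][0] = 10 + 2 = 12, A[1][2] + B[2][0] = -5 + 9 = 4) = 2 (attained at k = 0)
  C[1][1] = min over k of (A[1][0] + B[0][1] = 1 + -5 = -4, A[1][1] + B[1][1] = 10 + -2 = 8, A[1][2] + B[2][1] = -5 + 7 = 2) = -4 (attained at k = 0)
  C[1][2] = min over k of (A[1][0] + B[0][2] = 1 + -1 = 0, A[1][1] + B[1][2] = 10 + 1 = 11, A[1][2] + B[2][2] = -5 + 1 = -4) = -4 (attained at k = 2)
  C[2][0] = min over k of (A[2][0] + B[0][0] = 0 + 1 = 1, A[2][1] + B[1][0] = 10 + 2 = 12, A[2][2] + B[2][0] = 6 + 9 = 15) = 1 (attained at k = 0)
  C[2][1] = min over k of (A[2][0] + B[0][1] = 0 + -5 = -5, A[2][1] + B[1][1] = 10 + -2 = 8, A[2][2] + B[2][1] = 6 + 7 = 13) = -5 (attained at k = 0)
  C[2][2] = min over k of (A[2][0] + B[0][2] = 0 + -1 = -1, A[2][1] + B[1][2] = 10 + 1 = 11, A[2][2] + B[2][2] = 6 + 1 = 7) = -1 (attained at k = 0)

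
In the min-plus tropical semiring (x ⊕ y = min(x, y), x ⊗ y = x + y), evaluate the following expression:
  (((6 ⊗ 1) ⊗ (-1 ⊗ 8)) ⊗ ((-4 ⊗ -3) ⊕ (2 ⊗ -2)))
(((6 ⊗ 1) ⊗ (-1 ⊗ 8)) ⊗ ((-4 ⊗ -3) ⊕ (2 ⊗ -2))) = 7

Expand innermost to outermost. Recall ⊕ takes the minimum of its arguments and ⊗ takes their sum. Working out the expression (((6 ⊗ 1) ⊗ (-1 ⊗ 8)) ⊗ ((-4 ⊗ -3) ⊕ (2 ⊗ -2))) gives 7.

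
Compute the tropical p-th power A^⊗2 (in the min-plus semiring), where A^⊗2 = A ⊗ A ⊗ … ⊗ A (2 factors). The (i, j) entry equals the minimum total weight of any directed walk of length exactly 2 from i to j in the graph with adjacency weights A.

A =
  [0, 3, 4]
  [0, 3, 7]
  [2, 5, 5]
A^⊗2 =
  [0, 3, 4]
  [0, 3, 4]
  [2, 5, 6]

Each entry (A^⊗2)_ij equals the minimum over all length-2 walks i = v_0 → v_1 → … → v_2 = j of Σ_t A[v_t][v_{t+1}]. For example, for (i, j) = (0, 2) we minimise over 3 possible intermediate vertex sequences; the minimum is 4, attained along the walk 0 → 0 → 2.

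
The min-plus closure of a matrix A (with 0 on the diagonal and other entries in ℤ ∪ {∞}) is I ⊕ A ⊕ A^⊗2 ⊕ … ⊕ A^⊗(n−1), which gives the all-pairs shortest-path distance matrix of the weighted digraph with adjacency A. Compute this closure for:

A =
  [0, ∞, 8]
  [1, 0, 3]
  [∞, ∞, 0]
Closure =
  [0, ∞, 8]
  [1, 0, 3]
  [∞, ∞, 0]

This is the Floyd-Warshall all-pairs shortest-path computation. For each intermediate vertex k = 0, 1, …, 2, update dist[i][j] ← min(dist[i][j], dist[i][k] + dist[k][j]). The final matrix gives, for each (i, j), the minimum total weight of any directed path from i to j (possibly empty when i = j).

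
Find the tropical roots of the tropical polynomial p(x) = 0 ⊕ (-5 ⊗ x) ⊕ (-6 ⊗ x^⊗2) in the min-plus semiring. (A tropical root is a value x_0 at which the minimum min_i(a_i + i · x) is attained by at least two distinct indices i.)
Roots: {1, 5}

Each tropical root is a break point of the lower envelope of the lines y = a_i + i · x (there are 3 lines, with slopes 0, 1, ..., 2). Only the lines that attain the minimum somewhere contribute to roots; other lines are dominated. Here the surviving (envelope) indices are i = 2, i = 1, i = 0.
Intersections between consecutive envelope lines give the roots: for adjacent envelope indices i < j the intersection is x = (a_i − a_j) / (j − i). Reading off the sorted break points: {1, 5}.
Verification: at each break x_0, at least two indices attain the minimum of min_i(a_i + i · x_0).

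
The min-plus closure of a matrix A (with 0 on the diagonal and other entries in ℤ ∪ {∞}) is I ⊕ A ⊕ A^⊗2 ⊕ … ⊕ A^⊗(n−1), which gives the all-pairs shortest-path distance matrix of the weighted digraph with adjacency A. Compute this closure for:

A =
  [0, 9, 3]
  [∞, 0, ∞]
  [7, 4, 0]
Closure =
  [0, 7, 3]
  [∞, 0, ∞]
  [7, 4, 0]

This is the Floyd-Warshall all-pairs shortest-path computation. For each intermediate vertex k = 0, 1, …, 2, update dist[i][j] ← min(dist[i][j], dist[i][k] + dist[k][j]). The final matrix gives, for each (i, j), the minimum total weight of any directed path from i to j (possibly empty when i = j).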